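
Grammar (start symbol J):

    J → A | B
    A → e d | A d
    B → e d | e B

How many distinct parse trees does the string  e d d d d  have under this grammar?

1

Parse trees for e d d d d:
  [J [A [A [A [A e d] d] d] d]]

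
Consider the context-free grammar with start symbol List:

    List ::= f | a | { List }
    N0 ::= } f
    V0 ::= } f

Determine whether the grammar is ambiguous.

Unambiguous

(N0, V0 are unreachable from List, so their rules don't affect L(List).) Each string is a nest of matched brackets around a single atom. An opening bracket forces the recursive rule; an atom forces the base rule.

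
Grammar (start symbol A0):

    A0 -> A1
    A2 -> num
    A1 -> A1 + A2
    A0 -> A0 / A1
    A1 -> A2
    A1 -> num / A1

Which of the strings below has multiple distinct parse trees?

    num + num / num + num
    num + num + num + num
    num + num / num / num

num + num / num / num

num + num / num + num: 1 tree
num + num + num + num: 1 tree
num + num / num / num: 2 trees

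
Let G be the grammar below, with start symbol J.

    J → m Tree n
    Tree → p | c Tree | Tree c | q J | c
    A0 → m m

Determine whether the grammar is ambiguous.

Witness: m c c n

Derivation 1: J ⇒ m Tree n ⇒ m c Tree n ⇒ m c c n
Derivation 2: J ⇒ m Tree n ⇒ m Tree c n ⇒ m c c n

Two distinct leftmost derivations for the same string.

Ambiguous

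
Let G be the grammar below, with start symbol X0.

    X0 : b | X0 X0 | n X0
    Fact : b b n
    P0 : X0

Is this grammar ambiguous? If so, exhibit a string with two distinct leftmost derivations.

Ambiguous

Witness: b b b

Derivation 1: X0 ⇒ X0 X0 ⇒ b X0 ⇒ b X0 X0 ⇒ b b X0 ⇒ b b b
Derivation 2: X0 ⇒ X0 X0 ⇒ X0 X0 X0 ⇒ b X0 X0 ⇒ b b X0 ⇒ b b b

Two distinct leftmost derivations for the same string.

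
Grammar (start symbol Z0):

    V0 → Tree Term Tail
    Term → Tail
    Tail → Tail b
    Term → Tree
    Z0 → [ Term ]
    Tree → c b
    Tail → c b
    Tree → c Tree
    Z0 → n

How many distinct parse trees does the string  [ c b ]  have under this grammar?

2

Parse trees for [ c b ]:
  [Z0 [ [Term [Tail c b]] ]]
  [Z0 [ [Term [Tree c b]] ]]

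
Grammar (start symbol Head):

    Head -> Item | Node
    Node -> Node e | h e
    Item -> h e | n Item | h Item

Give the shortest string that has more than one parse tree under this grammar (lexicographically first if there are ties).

h e

length 2: h e has 2 parse trees

Two derivations of h e:
  Head ⇒ Item ⇒ h e
  Head ⇒ Node ⇒ h e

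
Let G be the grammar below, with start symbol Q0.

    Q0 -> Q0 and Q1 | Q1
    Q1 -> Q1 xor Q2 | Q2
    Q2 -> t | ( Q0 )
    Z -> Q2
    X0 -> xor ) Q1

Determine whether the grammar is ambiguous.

Unambiguous

Only Q0, Q1, Q2 are reachable from Q0; ignoring the rest: Q0 → Q0 and Q1 | Q1  ;  Q1 → Q1 xor Q2 | Q2  — a left-associative chain with Q2 at the bottom. Each string factors uniquely by precedence.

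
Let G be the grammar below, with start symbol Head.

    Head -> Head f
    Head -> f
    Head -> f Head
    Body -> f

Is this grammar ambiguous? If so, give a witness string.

Ambiguous

Witness: f f

Derivation 1: Head ⇒ Head f ⇒ f f
Derivation 2: Head ⇒ f Head ⇒ f f

Two distinct leftmost derivations for the same string.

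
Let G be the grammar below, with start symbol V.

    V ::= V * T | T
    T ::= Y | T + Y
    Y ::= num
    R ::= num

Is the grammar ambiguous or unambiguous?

(R is unreachable from V, so its rules don't affect L(V).) This is a standard precedence ladder (V over T over Y), with each level left-recursive on its own operator ('*' at V, '+' at T). That structure is LR(1), hence unambiguous.

Unambiguous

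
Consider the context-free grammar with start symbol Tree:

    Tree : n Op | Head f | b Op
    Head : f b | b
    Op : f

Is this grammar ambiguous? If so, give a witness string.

Ambiguous

Witness: b f

Derivation 1: Tree ⇒ Head f ⇒ b f
Derivation 2: Tree ⇒ b Op ⇒ b f

Two distinct leftmost derivations for the same string.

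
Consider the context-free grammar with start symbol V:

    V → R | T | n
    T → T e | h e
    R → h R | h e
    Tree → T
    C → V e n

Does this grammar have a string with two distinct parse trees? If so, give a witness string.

Ambiguous

Witness: h e

Derivation 1: V ⇒ R ⇒ h e
Derivation 2: V ⇒ T ⇒ h e

Two distinct leftmost derivations for the same string.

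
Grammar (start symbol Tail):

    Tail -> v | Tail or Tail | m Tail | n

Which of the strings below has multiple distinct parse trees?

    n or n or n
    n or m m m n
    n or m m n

n or n or n: 2 trees
n or m m m n: 1 tree
n or m m n: 1 tree

n or n or n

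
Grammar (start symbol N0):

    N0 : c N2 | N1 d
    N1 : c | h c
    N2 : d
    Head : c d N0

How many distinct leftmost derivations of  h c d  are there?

Parse trees for h c d:
  [N0 [N1 h c] d]

1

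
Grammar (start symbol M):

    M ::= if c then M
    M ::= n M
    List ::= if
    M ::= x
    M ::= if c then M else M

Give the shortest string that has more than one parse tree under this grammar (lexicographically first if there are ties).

if c then if c then x else x

length 1: no string has ≥2 trees
length 2: no string has ≥2 trees
length 3: no string has ≥2 trees
length 4: no string has ≥2 trees
length 5: no string has ≥2 trees
length 6: no string has ≥2 trees
length 7: no string has ≥2 trees
length 8: no string has ≥2 trees
length 9: if c then if c then x else x has 2 parse trees

Two derivations of if c then if c then x else x:
  M ⇒ if c then M ⇒ if c then if c then M else M ⇒ if c then if c then x else M ⇒ if c then if c then x else x
  M ⇒ if c then M else M ⇒ if c then if c then M else M ⇒ if c then if c then x else M ⇒ if c then if c then x else x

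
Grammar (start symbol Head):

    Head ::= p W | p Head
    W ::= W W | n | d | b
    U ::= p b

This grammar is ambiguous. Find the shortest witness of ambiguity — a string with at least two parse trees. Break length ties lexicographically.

length 2: no string has ≥2 trees
length 3: no string has ≥2 trees
length 4: p b b b has 2 parse trees

Two derivations of p b b b:
  Head ⇒ p W ⇒ p W W ⇒ p W W W ⇒ p b W W ⇒ p b b W ⇒ p b b b
  Head ⇒ p W ⇒ p W W ⇒ p b W ⇒ p b W W ⇒ p b b W ⇒ p b b b

p b b b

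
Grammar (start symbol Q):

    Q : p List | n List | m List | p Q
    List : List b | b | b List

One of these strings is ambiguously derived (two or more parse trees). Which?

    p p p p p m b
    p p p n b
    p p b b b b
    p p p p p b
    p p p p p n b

p p b b b b

p p p p p m b: 1 tree
p p p n b: 1 tree
p p b b b b: 8 trees
p p p p p b: 1 tree
p p p p p n b: 1 tree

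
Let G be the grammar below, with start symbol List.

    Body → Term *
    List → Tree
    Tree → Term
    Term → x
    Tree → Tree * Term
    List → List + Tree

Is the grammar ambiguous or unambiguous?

Unambiguous

Only List, Tree, Term are reachable from List; ignoring the rest: List → List + Tree | Tree  ;  Tree → Tree * Term | Term  — a left-associative chain with Term at the bottom. Each string factors uniquely by precedence.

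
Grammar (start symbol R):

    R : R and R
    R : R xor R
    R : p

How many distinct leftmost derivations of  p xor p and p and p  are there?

Parse trees for p xor p and p and p:
  [R [R [R p] xor [R p]] and [R [R p] and [R p]]]
  [R [R [R [R p] xor [R p]] and [R p]] and [R p]]
  [R [R [R p] xor [R [R p] and [R p]]] and [R p]]
  [R [R p] xor [R [R p] and [R [R p] and [R p]]]]
  [R [R p] xor [R [R [R p] and [R p]] and [R p]]]

5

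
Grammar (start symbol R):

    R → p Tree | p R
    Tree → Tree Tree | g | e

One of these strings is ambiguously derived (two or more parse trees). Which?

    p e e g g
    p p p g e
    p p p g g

p e e g g

p e e g g: 5 trees
p p p g e: 1 tree
p p p g g: 1 tree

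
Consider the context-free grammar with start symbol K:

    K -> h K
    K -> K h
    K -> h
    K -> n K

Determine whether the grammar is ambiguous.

Ambiguous

Witness: h h

Derivation 1: K ⇒ h K ⇒ h h
Derivation 2: K ⇒ K h ⇒ h h

Two distinct leftmost derivations for the same string.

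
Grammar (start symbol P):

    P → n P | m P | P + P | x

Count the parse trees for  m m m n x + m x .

Parse trees for m m m n x + m x:
  [P m [P m [P m [P n [P [P x] + [P m [P x]]]]]]]
  [P m [P m [P m [P [P n [P x]] + [P m [P x]]]]]]
  [P m [P m [P [P m [P n [P x]]] + [P m [P x]]]]]
  [P m [P [P m [P m [P n [P x]]]] + [P m [P x]]]]
  [P [P m [P m [P m [P n [P x]]]]] + [P m [P x]]]

5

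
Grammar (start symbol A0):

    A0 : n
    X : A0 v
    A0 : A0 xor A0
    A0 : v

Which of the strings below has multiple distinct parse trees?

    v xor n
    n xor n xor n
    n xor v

n xor n xor n

v xor n: 1 tree
n xor n xor n: 2 trees
n xor v: 1 tree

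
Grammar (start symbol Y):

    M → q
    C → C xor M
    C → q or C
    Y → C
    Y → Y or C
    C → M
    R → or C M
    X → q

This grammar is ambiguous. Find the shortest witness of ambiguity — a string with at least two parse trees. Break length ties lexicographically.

length 1: no string has ≥2 trees
length 3: q or q has 2 parse trees

Two derivations of q or q:
  Y ⇒ C ⇒ q or C ⇒ q or M ⇒ q or q
  Y ⇒ Y or C ⇒ C or C ⇒ M or C ⇒ q or C ⇒ q or M ⇒ q or q

q or q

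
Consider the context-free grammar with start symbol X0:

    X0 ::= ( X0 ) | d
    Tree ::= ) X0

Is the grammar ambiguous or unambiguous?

(Tree is unreachable from X0, so its rules don't affect L(X0).) Each string is a nest of matched brackets around a single atom. An opening bracket forces the recursive rule; an atom forces the base rule.

Unambiguous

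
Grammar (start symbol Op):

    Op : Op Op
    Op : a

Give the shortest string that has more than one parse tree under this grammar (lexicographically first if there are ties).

length 1: no string has ≥2 trees
length 2: no string has ≥2 trees
length 3: a a a has 2 parse trees

Two derivations of a a a:
  Op ⇒ Op Op ⇒ Op Op Op ⇒ a Op Op ⇒ a a Op ⇒ a a a
  Op ⇒ Op Op ⇒ a Op ⇒ a Op Op ⇒ a a Op ⇒ a a a

a a a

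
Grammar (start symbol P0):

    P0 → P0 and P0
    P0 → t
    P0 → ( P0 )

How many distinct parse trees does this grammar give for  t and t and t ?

2

Parse trees for t and t and t:
  [P0 [P0 t] and [P0 [P0 t] and [P0 t]]]
  [P0 [P0 [P0 t] and [P0 t]] and [P0 t]]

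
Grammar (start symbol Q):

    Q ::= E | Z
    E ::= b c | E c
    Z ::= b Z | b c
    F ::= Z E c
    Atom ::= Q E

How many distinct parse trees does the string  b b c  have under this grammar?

Parse trees for b b c:
  [Q [Z b [Z b c]]]

1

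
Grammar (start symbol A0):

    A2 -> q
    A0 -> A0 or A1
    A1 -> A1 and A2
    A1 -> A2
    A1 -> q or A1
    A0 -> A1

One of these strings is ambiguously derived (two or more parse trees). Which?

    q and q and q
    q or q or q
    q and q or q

q and q and q: 1 tree
q or q or q: 4 trees
q and q or q: 1 tree

q or q or q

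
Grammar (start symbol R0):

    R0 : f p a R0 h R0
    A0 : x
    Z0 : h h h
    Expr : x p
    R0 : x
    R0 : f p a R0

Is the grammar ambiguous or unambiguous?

Witness: f p a f p a x h x

Derivation 1: R0 ⇒ f p a R0 h R0 ⇒ f p a f p a R0 h R0 ⇒ f p a f p a x h R0 ⇒ f p a f p a x h x
Derivation 2: R0 ⇒ f p a R0 ⇒ f p a f p a R0 h R0 ⇒ f p a f p a x h R0 ⇒ f p a f p a x h x

Two distinct leftmost derivations for the same string.

Ambiguous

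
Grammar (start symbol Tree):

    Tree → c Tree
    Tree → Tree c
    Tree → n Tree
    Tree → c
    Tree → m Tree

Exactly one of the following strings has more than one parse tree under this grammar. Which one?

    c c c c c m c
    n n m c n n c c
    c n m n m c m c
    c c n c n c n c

c c c c c m c: 1 tree
n n m c n n c c: 8 trees
c n m n m c m c: 1 tree
c c n c n c n c: 1 tree

n n m c n n c c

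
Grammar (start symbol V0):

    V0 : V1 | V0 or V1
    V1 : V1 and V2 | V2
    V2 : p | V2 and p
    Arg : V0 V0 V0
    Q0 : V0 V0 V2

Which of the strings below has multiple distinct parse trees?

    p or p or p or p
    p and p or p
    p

p and p or p

p or p or p or p: 1 tree
p and p or p: 2 trees
p: 1 tree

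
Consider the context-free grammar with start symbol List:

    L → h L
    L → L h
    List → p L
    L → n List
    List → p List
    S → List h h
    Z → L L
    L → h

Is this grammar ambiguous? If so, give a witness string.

Ambiguous

Witness: p h h

Derivation 1: List ⇒ p L ⇒ p h L ⇒ p h h
Derivation 2: List ⇒ p L ⇒ p L h ⇒ p h h

Two distinct leftmost derivations for the same string.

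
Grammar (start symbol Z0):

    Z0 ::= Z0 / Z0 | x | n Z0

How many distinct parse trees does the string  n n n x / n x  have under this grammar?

Parse trees for n n n x / n x:
  [Z0 [Z0 n [Z0 n [Z0 n [Z0 x]]]] / [Z0 n [Z0 x]]]
  [Z0 n [Z0 [Z0 n [Z0 n [Z0 x]]] / [Z0 n [Z0 x]]]]
  [Z0 n [Z0 n [Z0 [Z0 n [Z0 x]] / [Z0 n [Z0 x]]]]]
  [Z0 n [Z0 n [Z0 n [Z0 [Z0 x] / [Z0 n [Z0 x]]]]]]

4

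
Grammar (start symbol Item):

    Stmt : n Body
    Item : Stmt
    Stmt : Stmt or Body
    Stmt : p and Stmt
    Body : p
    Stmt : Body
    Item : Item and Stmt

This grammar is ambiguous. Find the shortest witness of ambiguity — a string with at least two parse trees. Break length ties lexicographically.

p and p

length 1: no string has ≥2 trees
length 2: no string has ≥2 trees
length 3: p and p has 2 parse trees

Two derivations of p and p:
  Item ⇒ Stmt ⇒ p and Stmt ⇒ p and Body ⇒ p and p
  Item ⇒ Item and Stmt ⇒ Stmt and Stmt ⇒ Body and Stmt ⇒ p and Stmt ⇒ p and Body ⇒ p and p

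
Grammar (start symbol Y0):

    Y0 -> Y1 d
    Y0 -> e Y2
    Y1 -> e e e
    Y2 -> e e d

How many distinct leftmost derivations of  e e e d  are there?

2

Parse trees for e e e d:
  [Y0 [Y1 e e e] d]
  [Y0 e [Y2 e e d]]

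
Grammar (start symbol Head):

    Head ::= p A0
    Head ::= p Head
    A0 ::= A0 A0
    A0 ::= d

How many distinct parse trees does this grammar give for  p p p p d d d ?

Parse trees for p p p p d d d:
  [Head p [Head p [Head p [Head p [A0 [A0 d] [A0 [A0 d] [A0 d]]]]]]]
  [Head p [Head p [Head p [Head p [A0 [A0 [A0 d] [A0 d]] [A0 d]]]]]]

2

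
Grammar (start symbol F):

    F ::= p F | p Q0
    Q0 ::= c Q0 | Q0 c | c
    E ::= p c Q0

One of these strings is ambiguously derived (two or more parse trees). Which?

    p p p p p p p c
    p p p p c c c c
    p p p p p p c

p p p p p p p c: 1 tree
p p p p c c c c: 8 trees
p p p p p p c: 1 tree

p p p p c c c c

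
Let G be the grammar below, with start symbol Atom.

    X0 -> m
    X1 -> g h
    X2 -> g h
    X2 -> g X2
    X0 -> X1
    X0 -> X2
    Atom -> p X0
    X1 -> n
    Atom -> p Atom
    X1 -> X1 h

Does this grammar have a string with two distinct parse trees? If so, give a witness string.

Ambiguous

Witness: p g h

Derivation 1: Atom ⇒ p X0 ⇒ p X1 ⇒ p g h
Derivation 2: Atom ⇒ p X0 ⇒ p X2 ⇒ p g h

Two distinct leftmost derivations for the same string.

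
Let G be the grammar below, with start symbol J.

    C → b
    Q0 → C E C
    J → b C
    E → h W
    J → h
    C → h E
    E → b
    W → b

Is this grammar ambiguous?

Unambiguous

Only J, C, E, W are reachable from J; ignoring the rest: Restricted to the reachable nonterminals, every rule has the form A → t or A → t B, and no two rules for the same A share a first terminal. The grammar encodes a DFA — one run per string.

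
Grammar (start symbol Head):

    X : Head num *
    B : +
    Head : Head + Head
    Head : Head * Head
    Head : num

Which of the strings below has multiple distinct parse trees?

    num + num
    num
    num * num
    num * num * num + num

num + num: 1 tree
num: 1 tree
num * num: 1 tree
num * num * num + num: 5 trees

num * num * num + num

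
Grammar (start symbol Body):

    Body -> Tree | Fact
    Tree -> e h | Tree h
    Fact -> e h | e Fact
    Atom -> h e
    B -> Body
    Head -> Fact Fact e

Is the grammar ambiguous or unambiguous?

Witness: e h

Derivation 1: Body ⇒ Tree ⇒ e h
Derivation 2: Body ⇒ Fact ⇒ e h

Two distinct leftmost derivations for the same string.

Ambiguous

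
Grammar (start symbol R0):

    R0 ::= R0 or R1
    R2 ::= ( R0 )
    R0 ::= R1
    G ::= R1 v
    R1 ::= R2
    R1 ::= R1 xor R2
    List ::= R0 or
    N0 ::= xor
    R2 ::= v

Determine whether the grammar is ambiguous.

Unambiguous

(G, N0, List are unreachable from R0, so their rules don't affect L(R0).) The grammar is stratified — R0 handles 'or' (left-recursive), R1 handles 'xor', R2 atoms. Each operator has a fixed associativity and precedence level, so every string has one parse.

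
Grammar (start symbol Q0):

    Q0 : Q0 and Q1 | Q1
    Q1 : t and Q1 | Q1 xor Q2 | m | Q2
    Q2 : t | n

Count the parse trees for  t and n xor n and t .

Parse trees for t and n xor n and t:
  [Q0 [Q0 [Q0 [Q1 [Q2 t]]] and [Q1 [Q1 [Q2 n]] xor [Q2 n]]] and [Q1 [Q2 t]]]
  [Q0 [Q0 [Q1 t and [Q1 [Q1 [Q2 n]] xor [Q2 n]]]] and [Q1 [Q2 t]]]
  [Q0 [Q0 [Q1 [Q1 t and [Q1 [Q2 n]]] xor [Q2 n]]] and [Q1 [Q2 t]]]

3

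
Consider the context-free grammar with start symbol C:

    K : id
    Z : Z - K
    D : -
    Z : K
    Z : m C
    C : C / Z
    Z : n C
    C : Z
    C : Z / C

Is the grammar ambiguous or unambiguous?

Witness: id / id

Derivation 1: C ⇒ C / Z ⇒ Z / Z ⇒ K / Z ⇒ id / Z ⇒ id / K ⇒ id / id
Derivation 2: C ⇒ Z / C ⇒ K / C ⇒ id / C ⇒ id / Z ⇒ id / K ⇒ id / id

Two distinct leftmost derivations for the same string.

Ambiguous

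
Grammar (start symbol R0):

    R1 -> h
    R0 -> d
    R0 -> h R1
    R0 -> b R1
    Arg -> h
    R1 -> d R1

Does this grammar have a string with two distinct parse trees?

(Arg is unreachable from R0, so its rules don't affect L(R0).) The reachable rules are right-linear with at most one rule per (nonterminal, next-terminal) pair. Each input token forces the next rule, so parsing is deterministic.

Unambiguous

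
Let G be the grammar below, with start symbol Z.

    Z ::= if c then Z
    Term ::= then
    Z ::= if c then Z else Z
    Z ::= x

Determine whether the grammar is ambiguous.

Ambiguous

Witness: if c then if c then x else x

Derivation 1: Z ⇒ if c then Z ⇒ if c then if c then Z else Z ⇒ if c then if c then x else Z ⇒ if c then if c then x else x
Derivation 2: Z ⇒ if c then Z else Z ⇒ if c then if c then Z else Z ⇒ if c then if c then x else Z ⇒ if c then if c then x else x

Two distinct leftmost derivations for the same string.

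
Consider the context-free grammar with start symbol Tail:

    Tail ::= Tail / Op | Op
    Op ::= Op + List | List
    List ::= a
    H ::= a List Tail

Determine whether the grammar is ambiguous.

Only Tail, Op, List are reachable from Tail; ignoring the rest: The grammar is stratified — Tail handles '/' (left-recursive), Op handles '+', List atoms. Each operator has a fixed associativity and precedence level, so every string has one parse.

Unambiguous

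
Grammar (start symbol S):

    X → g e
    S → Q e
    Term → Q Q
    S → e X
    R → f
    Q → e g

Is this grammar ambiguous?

Witness: e g e

Derivation 1: S ⇒ Q e ⇒ e g e
Derivation 2: S ⇒ e X ⇒ e g e

Two distinct leftmost derivations for the same string.

Ambiguous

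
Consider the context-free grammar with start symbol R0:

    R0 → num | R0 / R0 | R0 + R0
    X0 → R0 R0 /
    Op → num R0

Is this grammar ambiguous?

Ambiguous

Witness: num + num + num

Derivation 1: R0 ⇒ R0 + R0 ⇒ num + R0 ⇒ num + R0 + R0 ⇒ num + num + R0 ⇒ num + num + num
Derivation 2: R0 ⇒ R0 + R0 ⇒ R0 + R0 + R0 ⇒ num + R0 + R0 ⇒ num + num + R0 ⇒ num + num + num

Two distinct leftmost derivations for the same string.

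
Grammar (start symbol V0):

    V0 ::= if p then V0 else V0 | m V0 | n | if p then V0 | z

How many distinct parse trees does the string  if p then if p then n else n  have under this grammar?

Parse trees for if p then if p then n else n:
  [V0 if p then [V0 if p then [V0 n]] else [V0 n]]
  [V0 if p then [V0 if p then [V0 n] else [V0 n]]]

2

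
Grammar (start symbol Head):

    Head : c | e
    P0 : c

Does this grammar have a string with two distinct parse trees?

Only Head is reachable from Head; ignoring the rest: The reachable rules are right-linear with at most one rule per (nonterminal, next-terminal) pair. Each input token forces the next rule, so parsing is deterministic.

Unambiguous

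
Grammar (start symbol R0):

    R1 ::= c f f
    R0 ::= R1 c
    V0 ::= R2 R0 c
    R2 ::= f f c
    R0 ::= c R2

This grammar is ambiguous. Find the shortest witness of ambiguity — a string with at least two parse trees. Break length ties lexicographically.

c f f c

length 4: c f f c has 2 parse trees

Two derivations of c f f c:
  R0 ⇒ R1 c ⇒ c f f c
  R0 ⇒ c R2 ⇒ c f f c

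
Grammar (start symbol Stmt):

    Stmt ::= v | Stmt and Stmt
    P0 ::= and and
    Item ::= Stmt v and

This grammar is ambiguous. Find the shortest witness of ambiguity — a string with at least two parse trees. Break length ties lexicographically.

length 1: no string has ≥2 trees
length 3: no string has ≥2 trees
length 5: v and v and v has 2 parse trees

Two derivations of v and v and v:
  Stmt ⇒ Stmt and Stmt ⇒ v and Stmt ⇒ v and Stmt and Stmt ⇒ v and v and Stmt ⇒ v and v and v
  Stmt ⇒ Stmt and Stmt ⇒ Stmt and Stmt and Stmt ⇒ v and Stmt and Stmt ⇒ v and v and Stmt ⇒ v and v and v

v and v and v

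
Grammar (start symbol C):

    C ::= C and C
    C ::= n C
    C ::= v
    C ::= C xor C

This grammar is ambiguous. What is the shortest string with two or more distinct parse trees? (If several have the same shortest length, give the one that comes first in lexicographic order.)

n v and v

length 1: no string has ≥2 trees
length 2: no string has ≥2 trees
length 3: no string has ≥2 trees
length 4: n v and v has 2 parse trees

Two derivations of n v and v:
  C ⇒ C and C ⇒ n C and C ⇒ n v and C ⇒ n v and v
  C ⇒ n C ⇒ n C and C ⇒ n v and C ⇒ n v and v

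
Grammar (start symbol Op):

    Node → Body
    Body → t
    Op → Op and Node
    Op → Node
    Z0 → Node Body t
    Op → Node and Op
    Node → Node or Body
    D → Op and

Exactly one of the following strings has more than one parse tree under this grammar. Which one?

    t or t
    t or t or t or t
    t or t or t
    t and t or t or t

t or t: 1 tree
t or t or t or t: 1 tree
t or t or t: 1 tree
t and t or t or t: 2 trees

t and t or t or t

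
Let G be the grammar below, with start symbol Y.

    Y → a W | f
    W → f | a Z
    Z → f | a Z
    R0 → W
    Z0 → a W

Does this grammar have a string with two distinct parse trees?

Unambiguous

(R0, Z0 are unreachable from Y, so their rules don't affect L(Y).) Restricted to the reachable nonterminals, every rule has the form A → t or A → t B, and no two rules for the same A share a first terminal. The grammar encodes a DFA — one run per string.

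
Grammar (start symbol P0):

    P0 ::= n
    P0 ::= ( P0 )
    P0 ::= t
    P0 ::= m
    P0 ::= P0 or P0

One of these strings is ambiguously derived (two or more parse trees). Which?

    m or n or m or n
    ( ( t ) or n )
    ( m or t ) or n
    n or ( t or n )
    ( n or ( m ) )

m or n or m or n: 5 trees
( ( t ) or n ): 1 tree
( m or t ) or n: 1 tree
n or ( t or n ): 1 tree
( n or ( m ) ): 1 tree

m or n or m or n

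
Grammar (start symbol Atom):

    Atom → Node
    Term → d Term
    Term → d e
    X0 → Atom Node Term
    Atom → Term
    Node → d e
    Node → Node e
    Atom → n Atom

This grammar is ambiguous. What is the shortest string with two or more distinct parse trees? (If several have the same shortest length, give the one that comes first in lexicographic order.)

length 2: d e has 2 parse trees

Two derivations of d e:
  Atom ⇒ Node ⇒ d e
  Atom ⇒ Term ⇒ d e

d e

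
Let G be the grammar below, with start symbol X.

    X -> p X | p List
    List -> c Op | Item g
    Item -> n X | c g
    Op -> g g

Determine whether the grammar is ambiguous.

Witness: p c g g

Derivation 1: X ⇒ p List ⇒ p c Op ⇒ p c g g
Derivation 2: X ⇒ p List ⇒ p Item g ⇒ p c g g

Two distinct leftmost derivations for the same string.

Ambiguous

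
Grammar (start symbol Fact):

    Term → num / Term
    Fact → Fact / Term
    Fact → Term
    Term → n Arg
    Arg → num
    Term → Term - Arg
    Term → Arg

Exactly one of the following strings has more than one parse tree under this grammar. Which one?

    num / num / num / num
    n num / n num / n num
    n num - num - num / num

num / num / num / num: 8 trees
n num / n num / n num: 1 tree
n num - num - num / num: 1 tree

num / num / num / num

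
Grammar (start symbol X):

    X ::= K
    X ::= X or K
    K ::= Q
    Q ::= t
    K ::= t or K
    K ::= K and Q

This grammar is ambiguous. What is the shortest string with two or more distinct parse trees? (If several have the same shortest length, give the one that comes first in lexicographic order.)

t or t

length 1: no string has ≥2 trees
length 3: t or t has 2 parse trees

Two derivations of t or t:
  X ⇒ K ⇒ t or K ⇒ t or Q ⇒ t or t
  X ⇒ X or K ⇒ K or K ⇒ Q or K ⇒ t or K ⇒ t or Q ⇒ t or t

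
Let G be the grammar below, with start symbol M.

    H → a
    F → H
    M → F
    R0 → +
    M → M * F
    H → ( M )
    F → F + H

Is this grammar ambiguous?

Unambiguous

(R0 is unreachable from M, so its rules don't affect L(M).) This is a standard precedence ladder (M over F over H), with each level left-recursive on its own operator ('*' at M, '+' at F). That structure is LR(1), hence unambiguous.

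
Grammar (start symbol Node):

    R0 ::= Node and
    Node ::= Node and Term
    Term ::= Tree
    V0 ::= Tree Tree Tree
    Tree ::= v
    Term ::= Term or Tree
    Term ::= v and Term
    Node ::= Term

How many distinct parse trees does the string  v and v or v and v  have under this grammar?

3

Parse trees for v and v or v and v:
  [Node [Node [Node [Term [Tree v]]] and [Term [Term [Tree v]] or [Tree v]]] and [Term [Tree v]]]
  [Node [Node [Term [Term v and [Term [Tree v]]] or [Tree v]]] and [Term [Tree v]]]
  [Node [Node [Term v and [Term [Term [Tree v]] or [Tree v]]]] and [Term [Tree v]]]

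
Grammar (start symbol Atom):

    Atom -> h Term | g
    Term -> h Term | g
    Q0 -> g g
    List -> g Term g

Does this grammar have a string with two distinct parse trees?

Unambiguous

Only Atom, Term are reachable from Atom; ignoring the rest: Each reachable nonterminal has at most one production per leading terminal, and all productions are right-linear; the derivation is determined token-by-token.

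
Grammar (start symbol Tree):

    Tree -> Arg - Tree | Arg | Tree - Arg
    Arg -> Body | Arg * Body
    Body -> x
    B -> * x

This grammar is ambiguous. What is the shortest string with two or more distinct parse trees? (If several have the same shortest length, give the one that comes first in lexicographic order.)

x - x

length 1: no string has ≥2 trees
length 3: x - x has 2 parse trees

Two derivations of x - x:
  Tree ⇒ Arg - Tree ⇒ Body - Tree ⇒ x - Tree ⇒ x - Arg ⇒ x - Body ⇒ x - x
  Tree ⇒ Tree - Arg ⇒ Arg - Arg ⇒ Body - Arg ⇒ x - Arg ⇒ x - Body ⇒ x - x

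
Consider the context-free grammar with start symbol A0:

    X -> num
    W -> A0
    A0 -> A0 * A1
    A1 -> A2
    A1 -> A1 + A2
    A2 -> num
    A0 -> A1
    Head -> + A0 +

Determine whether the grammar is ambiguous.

Unambiguous

Only A0, A1, A2 are reachable from A0; ignoring the rest: A0 → A0 * A1 | A1  ;  A1 → A1 + A2 | A2  — a left-associative chain with A2 at the bottom. Each string factors uniquely by precedence.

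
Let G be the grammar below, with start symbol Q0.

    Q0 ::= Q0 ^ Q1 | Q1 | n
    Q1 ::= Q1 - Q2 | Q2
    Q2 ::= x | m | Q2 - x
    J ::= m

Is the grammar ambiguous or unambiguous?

Witness: m - x

Derivation 1: Q0 ⇒ Q1 ⇒ Q1 - Q2 ⇒ Q2 - Q2 ⇒ m - Q2 ⇒ m - x
Derivation 2: Q0 ⇒ Q1 ⇒ Q2 ⇒ Q2 - x ⇒ m - x

Two distinct leftmost derivations for the same string.

Ambiguous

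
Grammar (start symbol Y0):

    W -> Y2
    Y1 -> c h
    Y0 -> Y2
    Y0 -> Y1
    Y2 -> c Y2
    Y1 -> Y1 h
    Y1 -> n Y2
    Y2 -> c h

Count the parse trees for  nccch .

Parse trees for nccch:
  [Y0 [Y1 n [Y2 c [Y2 c [Y2 c h]]]]]

1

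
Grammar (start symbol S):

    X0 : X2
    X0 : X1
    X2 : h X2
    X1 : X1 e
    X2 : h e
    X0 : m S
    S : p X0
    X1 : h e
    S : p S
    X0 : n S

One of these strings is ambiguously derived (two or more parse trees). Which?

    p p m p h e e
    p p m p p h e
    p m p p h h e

p p m p p h e

p p m p h e e: 1 tree
p p m p p h e: 2 trees
p m p p h h e: 1 tree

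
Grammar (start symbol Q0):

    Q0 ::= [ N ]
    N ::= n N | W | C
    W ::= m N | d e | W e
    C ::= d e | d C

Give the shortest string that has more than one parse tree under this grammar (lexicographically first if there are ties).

[ d e ]

length 4: [ d e ] has 2 parse trees

Two derivations of [ d e ]:
  Q0 ⇒ [ N ] ⇒ [ W ] ⇒ [ d e ]
  Q0 ⇒ [ N ] ⇒ [ C ] ⇒ [ d e ]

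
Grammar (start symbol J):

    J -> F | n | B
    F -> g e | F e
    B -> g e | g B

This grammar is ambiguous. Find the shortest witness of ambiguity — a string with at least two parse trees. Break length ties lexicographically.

length 1: no string has ≥2 trees
length 2: g e has 2 parse trees

Two derivations of g e:
  J ⇒ F ⇒ g e
  J ⇒ B ⇒ g e

g e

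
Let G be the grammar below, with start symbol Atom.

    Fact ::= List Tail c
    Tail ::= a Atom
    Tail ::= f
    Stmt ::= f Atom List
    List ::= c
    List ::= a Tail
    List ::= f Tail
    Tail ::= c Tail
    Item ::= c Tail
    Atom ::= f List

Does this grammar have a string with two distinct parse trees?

Only Atom, List, Tail are reachable from Atom; ignoring the rest: Each reachable nonterminal has at most one production per leading terminal, and all productions are right-linear; the derivation is determined token-by-token.

Unambiguous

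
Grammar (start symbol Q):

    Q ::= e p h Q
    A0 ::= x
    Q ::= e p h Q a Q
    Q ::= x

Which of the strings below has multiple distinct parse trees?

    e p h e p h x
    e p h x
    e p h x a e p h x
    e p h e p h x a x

e p h e p h x a x

e p h e p h x: 1 tree
e p h x: 1 tree
e p h x a e p h x: 1 tree
e p h e p h x a x: 2 trees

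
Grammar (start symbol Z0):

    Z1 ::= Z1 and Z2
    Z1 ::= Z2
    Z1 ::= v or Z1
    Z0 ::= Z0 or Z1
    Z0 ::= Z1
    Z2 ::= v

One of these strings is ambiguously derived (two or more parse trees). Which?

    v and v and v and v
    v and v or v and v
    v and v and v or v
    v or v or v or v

v and v and v and v: 1 tree
v and v or v and v: 1 tree
v and v and v or v: 1 tree
v or v or v or v: 8 trees

v or v or v or v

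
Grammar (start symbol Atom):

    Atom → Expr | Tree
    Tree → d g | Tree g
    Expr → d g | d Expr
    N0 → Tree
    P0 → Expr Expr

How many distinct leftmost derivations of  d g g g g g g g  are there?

Parse trees for d g g g g g g g:
  [Atom [Tree [Tree [Tree [Tree [Tree [Tree [Tree d g] g] g] g] g] g] g]]

1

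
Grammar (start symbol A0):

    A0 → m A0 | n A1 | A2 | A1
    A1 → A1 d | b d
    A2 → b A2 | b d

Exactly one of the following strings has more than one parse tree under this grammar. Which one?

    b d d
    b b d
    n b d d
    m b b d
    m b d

b d d: 1 tree
b b d: 1 tree
n b d d: 1 tree
m b b d: 1 tree
m b d: 2 trees

m b d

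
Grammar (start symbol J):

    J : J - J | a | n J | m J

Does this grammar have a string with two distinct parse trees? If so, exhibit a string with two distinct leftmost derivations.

Witness: m a - a

Derivation 1: J ⇒ J - J ⇒ m J - J ⇒ m a - J ⇒ m a - a
Derivation 2: J ⇒ m J ⇒ m J - J ⇒ m a - J ⇒ m a - a

Two distinct leftmost derivations for the same string.

Ambiguous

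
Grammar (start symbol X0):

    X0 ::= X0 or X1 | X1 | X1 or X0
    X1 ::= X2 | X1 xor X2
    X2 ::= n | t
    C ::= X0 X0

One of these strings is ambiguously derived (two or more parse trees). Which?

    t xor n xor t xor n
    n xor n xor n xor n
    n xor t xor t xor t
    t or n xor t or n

t xor n xor t xor n: 1 tree
n xor n xor n xor n: 1 tree
n xor t xor t xor t: 1 tree
t or n xor t or n: 4 trees

t or n xor t or n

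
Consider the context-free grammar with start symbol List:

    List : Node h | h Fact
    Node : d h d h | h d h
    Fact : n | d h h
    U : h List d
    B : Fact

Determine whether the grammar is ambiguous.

Ambiguous

Witness: h d h h

Derivation 1: List ⇒ Node h ⇒ h d h h
Derivation 2: List ⇒ h Fact ⇒ h d h h

Two distinct leftmost derivations for the same string.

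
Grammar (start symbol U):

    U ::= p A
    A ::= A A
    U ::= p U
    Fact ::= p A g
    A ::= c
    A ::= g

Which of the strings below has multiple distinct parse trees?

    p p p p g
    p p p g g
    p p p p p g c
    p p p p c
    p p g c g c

p p g c g c

p p p p g: 1 tree
p p p g g: 1 tree
p p p p p g c: 1 tree
p p p p c: 1 tree
p p g c g c: 5 trees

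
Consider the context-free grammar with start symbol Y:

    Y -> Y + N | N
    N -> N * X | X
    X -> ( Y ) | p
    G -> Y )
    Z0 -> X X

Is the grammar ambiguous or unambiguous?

Only Y, N, X are reachable from Y; ignoring the rest: This is a standard precedence ladder (Y over N over X), with each level left-recursive on its own operator ('+' at Y, '*' at N). That structure is LR(1), hence unambiguous.

Unambiguous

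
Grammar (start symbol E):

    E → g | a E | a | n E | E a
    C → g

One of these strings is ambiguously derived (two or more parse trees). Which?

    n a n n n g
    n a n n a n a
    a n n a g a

n a n n n g: 1 tree
n a n n a n a: 1 tree
a n n a g a: 5 trees

a n n a g a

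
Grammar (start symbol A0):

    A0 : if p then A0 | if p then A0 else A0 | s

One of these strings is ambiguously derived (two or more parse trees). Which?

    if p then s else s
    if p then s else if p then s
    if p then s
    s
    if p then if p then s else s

if p then s else s: 1 tree
if p then s else if p then s: 1 tree
if p then s: 1 tree
s: 1 tree
if p then if p then s else s: 2 trees

if p then if p then s else s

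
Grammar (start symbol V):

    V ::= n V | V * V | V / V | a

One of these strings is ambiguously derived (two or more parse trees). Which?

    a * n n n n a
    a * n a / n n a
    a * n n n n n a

a * n n n n a: 1 tree
a * n a / n n a: 3 trees
a * n n n n n a: 1 tree

a * n a / n n a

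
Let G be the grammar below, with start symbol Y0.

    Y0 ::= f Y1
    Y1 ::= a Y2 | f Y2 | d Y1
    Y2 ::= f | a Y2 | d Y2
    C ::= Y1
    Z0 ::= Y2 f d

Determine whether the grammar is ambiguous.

Unambiguous

Only Y0, Y1, Y2 are reachable from Y0; ignoring the rest: The reachable rules are right-linear with at most one rule per (nonterminal, next-terminal) pair. Each input token forces the next rule, so parsing is deterministic.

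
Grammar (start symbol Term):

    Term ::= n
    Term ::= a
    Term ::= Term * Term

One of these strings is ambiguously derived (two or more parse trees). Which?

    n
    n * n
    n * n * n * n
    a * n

n: 1 tree
n * n: 1 tree
n * n * n * n: 5 trees
a * n: 1 tree

n * n * n * n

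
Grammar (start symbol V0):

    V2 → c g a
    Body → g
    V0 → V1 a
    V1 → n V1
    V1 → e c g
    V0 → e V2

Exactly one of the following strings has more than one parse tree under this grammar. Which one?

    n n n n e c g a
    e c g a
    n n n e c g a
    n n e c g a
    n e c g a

e c g a

n n n n e c g a: 1 tree
e c g a: 2 trees
n n n e c g a: 1 tree
n n e c g a: 1 tree
n e c g a: 1 tree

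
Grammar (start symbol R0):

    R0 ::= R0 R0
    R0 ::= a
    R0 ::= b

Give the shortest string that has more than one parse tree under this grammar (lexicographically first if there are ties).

a a a

length 1: no string has ≥2 trees
length 2: no string has ≥2 trees
length 3: a a a has 2 parse trees

Two derivations of a a a:
  R0 ⇒ R0 R0 ⇒ R0 R0 R0 ⇒ a R0 R0 ⇒ a a R0 ⇒ a a a
  R0 ⇒ R0 R0 ⇒ a R0 ⇒ a R0 R0 ⇒ a a R0 ⇒ a a a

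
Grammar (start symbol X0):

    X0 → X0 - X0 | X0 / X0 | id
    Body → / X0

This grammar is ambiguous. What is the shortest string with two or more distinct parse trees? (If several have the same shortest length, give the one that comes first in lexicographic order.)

length 1: no string has ≥2 trees
length 3: no string has ≥2 trees
length 5: id - id - id has 2 parse trees

Two derivations of id - id - id:
  X0 ⇒ X0 - X0 ⇒ X0 - X0 - X0 ⇒ id - X0 - X0 ⇒ id - id - X0 ⇒ id - id - id
  X0 ⇒ X0 - X0 ⇒ id - X0 ⇒ id - X0 - X0 ⇒ id - id - X0 ⇒ id - id - id

id - id - id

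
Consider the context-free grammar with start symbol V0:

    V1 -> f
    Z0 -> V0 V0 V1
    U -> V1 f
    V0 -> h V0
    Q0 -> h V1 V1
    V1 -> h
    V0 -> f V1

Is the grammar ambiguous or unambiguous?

(U, Q0, Z0 are unreachable from V0, so their rules don't affect L(V0).) Each reachable nonterminal has at most one production per leading terminal, and all productions are right-linear; the derivation is determined token-by-token.

Unambiguous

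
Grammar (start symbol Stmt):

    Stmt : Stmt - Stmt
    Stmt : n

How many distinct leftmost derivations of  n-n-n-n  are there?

5

Parse trees for n-n-n-n:
  [Stmt [Stmt n] - [Stmt [Stmt n] - [Stmt [Stmt n] - [Stmt n]]]]
  [Stmt [Stmt n] - [Stmt [Stmt [Stmt n] - [Stmt n]] - [Stmt n]]]
  [Stmt [Stmt [Stmt n] - [Stmt n]] - [Stmt [Stmt n] - [Stmt n]]]
  [Stmt [Stmt [Stmt n] - [Stmt [Stmt n] - [Stmt n]]] - [Stmt n]]
  [Stmt [Stmt [Stmt [Stmt n] - [Stmt n]] - [Stmt n]] - [Stmt n]]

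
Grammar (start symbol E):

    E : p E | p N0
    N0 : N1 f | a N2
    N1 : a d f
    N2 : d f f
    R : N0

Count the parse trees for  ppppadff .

2

Parse trees for ppppadff:
  [E p [E p [E p [E p [N0 [N1 a d f] f]]]]]
  [E p [E p [E p [E p [N0 a [N2 d f f]]]]]]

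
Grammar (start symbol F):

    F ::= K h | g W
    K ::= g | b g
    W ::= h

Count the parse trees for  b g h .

Parse trees for b g h:
  [F [K b g] h]

1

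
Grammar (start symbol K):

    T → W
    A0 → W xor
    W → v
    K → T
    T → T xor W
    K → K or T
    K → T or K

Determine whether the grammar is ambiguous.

Witness: v or v

Derivation 1: K ⇒ K or T ⇒ T or T ⇒ W or T ⇒ v or T ⇒ v or W ⇒ v or v
Derivation 2: K ⇒ T or K ⇒ W or K ⇒ v or K ⇒ v or T ⇒ v or W ⇒ v or v

Two distinct leftmost derivations for the same string.

Ambiguous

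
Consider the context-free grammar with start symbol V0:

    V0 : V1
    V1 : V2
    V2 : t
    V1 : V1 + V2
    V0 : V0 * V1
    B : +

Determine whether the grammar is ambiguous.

Unambiguous

(B is unreachable from V0, so its rules don't affect L(V0).) This is a standard precedence ladder (V0 over V1 over V2), with each level left-recursive on its own operator ('*' at V0, '+' at V1). That structure is LR(1), hence unambiguous.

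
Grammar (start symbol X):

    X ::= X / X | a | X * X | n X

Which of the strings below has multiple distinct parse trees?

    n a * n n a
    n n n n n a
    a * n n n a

n a * n n a

n a * n n a: 2 trees
n n n n n a: 1 tree
a * n n n a: 1 tree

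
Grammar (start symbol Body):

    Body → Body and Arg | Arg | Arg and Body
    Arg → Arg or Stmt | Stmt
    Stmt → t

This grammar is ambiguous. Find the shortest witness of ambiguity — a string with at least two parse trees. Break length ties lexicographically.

length 1: no string has ≥2 trees
length 3: t and t has 2 parse trees

Two derivations of t and t:
  Body ⇒ Body and Arg ⇒ Arg and Arg ⇒ Stmt and Arg ⇒ t and Arg ⇒ t and Stmt ⇒ t and t
  Body ⇒ Arg and Body ⇒ Stmt and Body ⇒ t and Body ⇒ t and Arg ⇒ t and Stmt ⇒ t and t

t and t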